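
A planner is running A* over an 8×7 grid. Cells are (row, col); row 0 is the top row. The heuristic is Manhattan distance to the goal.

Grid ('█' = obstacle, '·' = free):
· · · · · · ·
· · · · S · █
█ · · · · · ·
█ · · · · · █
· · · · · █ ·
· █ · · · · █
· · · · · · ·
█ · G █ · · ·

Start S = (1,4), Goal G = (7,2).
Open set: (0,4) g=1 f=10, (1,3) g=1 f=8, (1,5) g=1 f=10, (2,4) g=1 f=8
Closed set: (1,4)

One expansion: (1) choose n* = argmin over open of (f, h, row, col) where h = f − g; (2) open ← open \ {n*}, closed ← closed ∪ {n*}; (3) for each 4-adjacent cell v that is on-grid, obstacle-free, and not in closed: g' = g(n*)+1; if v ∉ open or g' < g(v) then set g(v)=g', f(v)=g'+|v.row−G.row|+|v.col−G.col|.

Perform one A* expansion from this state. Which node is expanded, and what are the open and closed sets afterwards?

step 1: expand (1,3) (f=8, h=7) → closed; open now [(0,3) g=2 f=10, (0,4) g=1 f=10, (1,2) g=2 f=8, (1,5) g=1 f=10, (2,3) g=2 f=8, (2,4) g=1 f=8]

expanded=(1,3); open=[(0,3) g=2 f=10, (0,4) g=1 f=10, (1,2) g=2 f=8, (1,5) g=1 f=10, (2,3) g=2 f=8, (2,4) g=1 f=8]; closed=[(1,3), (1,4)]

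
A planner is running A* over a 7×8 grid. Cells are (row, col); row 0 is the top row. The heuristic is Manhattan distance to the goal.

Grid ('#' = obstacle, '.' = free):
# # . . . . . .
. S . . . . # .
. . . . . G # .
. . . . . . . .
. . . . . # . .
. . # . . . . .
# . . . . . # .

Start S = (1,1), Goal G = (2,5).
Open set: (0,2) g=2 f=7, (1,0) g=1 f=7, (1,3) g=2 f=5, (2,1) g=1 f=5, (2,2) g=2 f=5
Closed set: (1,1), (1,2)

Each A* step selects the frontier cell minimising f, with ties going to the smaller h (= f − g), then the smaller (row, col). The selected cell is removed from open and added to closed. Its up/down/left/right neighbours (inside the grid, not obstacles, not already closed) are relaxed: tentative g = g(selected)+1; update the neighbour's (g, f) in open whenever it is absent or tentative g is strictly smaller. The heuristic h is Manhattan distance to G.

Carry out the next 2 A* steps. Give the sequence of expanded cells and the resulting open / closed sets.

step 1: expand (1,3) (f=5, h=3) → closed; open now [(0,2) g=2 f=7, (0,3) g=3 f=7, (1,0) g=1 f=7, (1,4) g=3 f=5, (2,1) g=1 f=5, (2,2) g=2 f=5, (2,3) g=3 f=5]
step 2: expand (1,4) (f=5, h=2) → closed; open now [(0,2) g=2 f=7, (0,3) g=3 f=7, (0,4) g=4 f=7, (1,0) g=1 f=7, (1,5) g=4 f=5, (2,1) g=1 f=5, (2,2) g=2 f=5, (2,3) g=3 f=5, (2,4) g=4 f=5]

order=[(1,3) → (1,4)]; open=[(0,2) g=2 f=7, (0,3) g=3 f=7, (0,4) g=4 f=7, (1,0) g=1 f=7, (1,5) g=4 f=5, (2,1) g=1 f=5, (2,2) g=2 f=5, (2,3) g=3 f=5, (2,4) g=4 f=5]; closed=[(1,1), (1,2), (1,3), (1,4)]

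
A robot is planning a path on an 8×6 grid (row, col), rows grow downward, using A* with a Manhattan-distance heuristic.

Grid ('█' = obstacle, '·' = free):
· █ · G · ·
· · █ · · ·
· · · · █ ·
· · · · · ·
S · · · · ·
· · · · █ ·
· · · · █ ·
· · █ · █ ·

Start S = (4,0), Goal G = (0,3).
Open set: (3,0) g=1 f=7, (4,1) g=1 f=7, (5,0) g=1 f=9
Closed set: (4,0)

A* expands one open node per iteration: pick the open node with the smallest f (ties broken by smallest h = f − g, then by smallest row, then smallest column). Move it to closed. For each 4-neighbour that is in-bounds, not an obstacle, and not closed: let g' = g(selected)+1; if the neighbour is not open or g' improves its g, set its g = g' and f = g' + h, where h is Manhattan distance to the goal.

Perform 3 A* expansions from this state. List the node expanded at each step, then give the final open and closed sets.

order=[(3,0) → (2,0) → (1,0)]; open=[(0,0) g=4 f=7, (1,1) g=4 f=7, (2,1) g=3 f=7, (3,1) g=2 f=7, (4,1) g=1 f=7, (5,0) g=1 f=9]; closed=[(1,0), (2,0), (3,0), (4,0)]

step 1: expand (3,0) (f=7, h=6) → closed; open now [(2,0) g=2 f=7, (3,1) g=2 f=7, (4,1) g=1 f=7, (5,0) g=1 f=9]
step 2: expand (2,0) (f=7, h=5) → closed; open now [(1,0) g=3 f=7, (2,1) g=3 f=7, (3,1) g=2 f=7, (4,1) g=1 f=7, (5,0) g=1 f=9]
step 3: expand (1,0) (f=7, h=4) → closed; open now [(0,0) g=4 f=7, (1,1) g=4 f=7, (2,1) g=3 f=7, (3,1) g=2 f=7, (4,1) g=1 f=7, (5,0) g=1 f=9]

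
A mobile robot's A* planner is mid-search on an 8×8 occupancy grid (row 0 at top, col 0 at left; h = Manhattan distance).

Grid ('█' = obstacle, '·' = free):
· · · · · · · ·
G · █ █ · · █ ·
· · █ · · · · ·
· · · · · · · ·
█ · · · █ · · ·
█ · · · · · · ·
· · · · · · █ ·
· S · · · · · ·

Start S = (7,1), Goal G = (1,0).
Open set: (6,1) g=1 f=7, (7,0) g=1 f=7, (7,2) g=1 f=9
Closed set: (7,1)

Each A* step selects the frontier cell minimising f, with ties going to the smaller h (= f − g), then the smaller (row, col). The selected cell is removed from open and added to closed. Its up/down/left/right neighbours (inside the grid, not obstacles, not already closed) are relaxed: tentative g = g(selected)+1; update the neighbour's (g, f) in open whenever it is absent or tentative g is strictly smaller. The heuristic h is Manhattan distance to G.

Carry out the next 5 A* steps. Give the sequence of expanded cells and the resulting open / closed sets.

order=[(6,1) → (5,1) → (4,1) → (3,1) → (2,1)]; open=[(1,1) g=6 f=7, (2,0) g=6 f=7, (3,0) g=5 f=7, (3,2) g=5 f=9, (4,2) g=4 f=9, (5,2) g=3 f=9, (6,0) g=2 f=7, (6,2) g=2 f=9, (7,0) g=1 f=7, (7,2) g=1 f=9]; closed=[(2,1), (3,1), (4,1), (5,1), (6,1), (7,1)]

step 1: expand (6,1) (f=7, h=6) → closed; open now [(5,1) g=2 f=7, (6,0) g=2 f=7, (6,2) g=2 f=9, (7,0) g=1 f=7, (7,2) g=1 f=9]
step 2: expand (5,1) (f=7, h=5) → closed; open now [(4,1) g=3 f=7, (5,2) g=3 f=9, (6,0) g=2 f=7, (6,2) g=2 f=9, (7,0) g=1 f=7, (7,2) g=1 f=9]
step 3: expand (4,1) (f=7, h=4) → closed; open now [(3,1) g=4 f=7, (4,2) g=4 f=9, (5,2) g=3 f=9, (6,0) g=2 f=7, (6,2) g=2 f=9, (7,0) g=1 f=7, (7,2) g=1 f=9]
step 4: expand (3,1) (f=7, h=3) → closed; open now [(2,1) g=5 f=7, (3,0) g=5 f=7, (3,2) g=5 f=9, (4,2) g=4 f=9, (5,2) g=3 f=9, (6,0) g=2 f=7, (6,2) g=2 f=9, (7,0) g=1 f=7, (7,2) g=1 f=9]
step 5: expand (2,1) (f=7, h=2) → closed; open now [(1,1) g=6 f=7, (2,0) g=6 f=7, (3,0) g=5 f=7, (3,2) g=5 f=9, (4,2) g=4 f=9, (5,2) g=3 f=9, (6,0) g=2 f=7, (6,2) g=2 f=9, (7,0) g=1 f=7, (7,2) g=1 f=9]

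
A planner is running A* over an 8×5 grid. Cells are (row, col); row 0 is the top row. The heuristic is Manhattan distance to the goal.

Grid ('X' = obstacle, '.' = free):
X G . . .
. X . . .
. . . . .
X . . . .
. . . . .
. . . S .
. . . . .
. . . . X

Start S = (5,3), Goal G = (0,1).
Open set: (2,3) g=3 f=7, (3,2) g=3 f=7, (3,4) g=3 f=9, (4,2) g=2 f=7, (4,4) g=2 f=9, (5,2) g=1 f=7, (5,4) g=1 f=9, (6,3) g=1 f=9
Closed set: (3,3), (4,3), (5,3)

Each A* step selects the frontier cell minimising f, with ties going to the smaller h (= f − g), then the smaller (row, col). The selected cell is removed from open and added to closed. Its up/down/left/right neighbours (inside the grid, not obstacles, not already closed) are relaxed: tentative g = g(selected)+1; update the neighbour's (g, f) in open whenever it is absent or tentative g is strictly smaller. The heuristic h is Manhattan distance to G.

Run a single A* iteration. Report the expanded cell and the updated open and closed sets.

expanded=(2,3); open=[(1,3) g=4 f=7, (2,2) g=4 f=7, (2,4) g=4 f=9, (3,2) g=3 f=7, (3,4) g=3 f=9, (4,2) g=2 f=7, (4,4) g=2 f=9, (5,2) g=1 f=7, (5,4) g=1 f=9, (6,3) g=1 f=9]; closed=[(2,3), (3,3), (4,3), (5,3)]

step 1: expand (2,3) (f=7, h=4) → closed; open now [(1,3) g=4 f=7, (2,2) g=4 f=7, (2,4) g=4 f=9, (3,2) g=3 f=7, (3,4) g=3 f=9, (4,2) g=2 f=7, (4,4) g=2 f=9, (5,2) g=1 f=7, (5,4) g=1 f=9, (6,3) g=1 f=9]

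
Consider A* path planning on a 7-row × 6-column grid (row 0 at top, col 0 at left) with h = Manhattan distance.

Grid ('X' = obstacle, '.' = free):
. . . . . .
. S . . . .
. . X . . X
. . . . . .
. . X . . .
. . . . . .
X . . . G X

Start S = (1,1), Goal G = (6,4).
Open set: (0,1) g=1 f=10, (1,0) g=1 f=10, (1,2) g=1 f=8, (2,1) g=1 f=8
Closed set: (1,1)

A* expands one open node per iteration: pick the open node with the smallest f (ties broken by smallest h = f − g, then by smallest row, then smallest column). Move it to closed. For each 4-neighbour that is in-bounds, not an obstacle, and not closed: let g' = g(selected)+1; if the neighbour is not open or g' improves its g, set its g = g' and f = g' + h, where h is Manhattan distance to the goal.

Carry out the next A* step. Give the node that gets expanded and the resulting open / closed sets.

expanded=(1,2); open=[(0,1) g=1 f=10, (0,2) g=2 f=10, (1,0) g=1 f=10, (1,3) g=2 f=8, (2,1) g=1 f=8]; closed=[(1,1), (1,2)]

step 1: expand (1,2) (f=8, h=7) → closed; open now [(0,1) g=1 f=10, (0,2) g=2 f=10, (1,0) g=1 f=10, (1,3) g=2 f=8, (2,1) g=1 f=8]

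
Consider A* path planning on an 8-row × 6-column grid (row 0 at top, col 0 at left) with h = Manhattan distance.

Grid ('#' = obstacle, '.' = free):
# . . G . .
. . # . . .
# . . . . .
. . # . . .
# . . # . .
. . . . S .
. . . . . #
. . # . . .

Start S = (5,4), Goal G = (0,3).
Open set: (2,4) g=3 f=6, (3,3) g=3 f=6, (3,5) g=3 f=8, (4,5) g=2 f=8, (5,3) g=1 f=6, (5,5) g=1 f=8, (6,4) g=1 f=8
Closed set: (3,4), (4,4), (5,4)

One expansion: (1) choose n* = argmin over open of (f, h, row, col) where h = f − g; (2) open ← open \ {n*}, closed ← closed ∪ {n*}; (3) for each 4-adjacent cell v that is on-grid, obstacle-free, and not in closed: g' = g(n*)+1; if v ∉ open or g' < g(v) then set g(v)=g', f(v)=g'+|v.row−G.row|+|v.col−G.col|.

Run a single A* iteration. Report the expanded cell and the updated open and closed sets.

expanded=(2,4); open=[(1,4) g=4 f=6, (2,3) g=4 f=6, (2,5) g=4 f=8, (3,3) g=3 f=6, (3,5) g=3 f=8, (4,5) g=2 f=8, (5,3) g=1 f=6, (5,5) g=1 f=8, (6,4) g=1 f=8]; closed=[(2,4), (3,4), (4,4), (5,4)]

step 1: expand (2,4) (f=6, h=3) → closed; open now [(1,4) g=4 f=6, (2,3) g=4 f=6, (2,5) g=4 f=8, (3,3) g=3 f=6, (3,5) g=3 f=8, (4,5) g=2 f=8, (5,3) g=1 f=6, (5,5) g=1 f=8, (6,4) g=1 f=8]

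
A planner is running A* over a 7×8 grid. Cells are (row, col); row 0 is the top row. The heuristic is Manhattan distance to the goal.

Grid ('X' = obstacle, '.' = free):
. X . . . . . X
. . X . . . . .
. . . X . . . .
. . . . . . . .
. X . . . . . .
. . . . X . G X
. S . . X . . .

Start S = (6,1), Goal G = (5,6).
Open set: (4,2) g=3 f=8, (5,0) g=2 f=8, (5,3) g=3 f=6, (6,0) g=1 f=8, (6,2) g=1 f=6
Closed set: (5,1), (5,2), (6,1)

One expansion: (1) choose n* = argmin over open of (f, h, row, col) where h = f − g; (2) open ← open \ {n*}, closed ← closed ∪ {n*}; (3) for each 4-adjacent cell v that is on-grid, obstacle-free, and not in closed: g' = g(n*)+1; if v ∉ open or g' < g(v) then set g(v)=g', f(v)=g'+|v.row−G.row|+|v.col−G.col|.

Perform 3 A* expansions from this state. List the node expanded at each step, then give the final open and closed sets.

order=[(5,3) → (6,2) → (6,3)]; open=[(4,2) g=3 f=8, (4,3) g=4 f=8, (5,0) g=2 f=8, (6,0) g=1 f=8]; closed=[(5,1), (5,2), (5,3), (6,1), (6,2), (6,3)]

step 1: expand (5,3) (f=6, h=3) → closed; open now [(4,2) g=3 f=8, (4,3) g=4 f=8, (5,0) g=2 f=8, (6,0) g=1 f=8, (6,2) g=1 f=6, (6,3) g=4 f=8]
step 2: expand (6,2) (f=6, h=5) → closed; open now [(4,2) g=3 f=8, (4,3) g=4 f=8, (5,0) g=2 f=8, (6,0) g=1 f=8, (6,3) g=2 f=6]
step 3: expand (6,3) (f=6, h=4) → closed; open now [(4,2) g=3 f=8, (4,3) g=4 f=8, (5,0) g=2 f=8, (6,0) g=1 f=8]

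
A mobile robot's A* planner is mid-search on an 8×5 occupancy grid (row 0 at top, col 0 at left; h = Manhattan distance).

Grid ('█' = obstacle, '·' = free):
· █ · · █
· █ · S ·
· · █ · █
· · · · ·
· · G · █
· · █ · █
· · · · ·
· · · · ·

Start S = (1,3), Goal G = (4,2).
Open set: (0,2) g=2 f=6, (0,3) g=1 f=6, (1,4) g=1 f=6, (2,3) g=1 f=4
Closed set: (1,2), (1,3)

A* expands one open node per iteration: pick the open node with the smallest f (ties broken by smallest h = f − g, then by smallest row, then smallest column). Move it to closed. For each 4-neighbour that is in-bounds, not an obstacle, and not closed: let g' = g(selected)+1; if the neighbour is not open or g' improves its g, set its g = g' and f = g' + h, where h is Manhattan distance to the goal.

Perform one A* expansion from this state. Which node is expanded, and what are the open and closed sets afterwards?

step 1: expand (2,3) (f=4, h=3) → closed; open now [(0,2) g=2 f=6, (0,3) g=1 f=6, (1,4) g=1 f=6, (3,3) g=2 f=4]

expanded=(2,3); open=[(0,2) g=2 f=6, (0,3) g=1 f=6, (1,4) g=1 f=6, (3,3) g=2 f=4]; closed=[(1,2), (1,3), (2,3)]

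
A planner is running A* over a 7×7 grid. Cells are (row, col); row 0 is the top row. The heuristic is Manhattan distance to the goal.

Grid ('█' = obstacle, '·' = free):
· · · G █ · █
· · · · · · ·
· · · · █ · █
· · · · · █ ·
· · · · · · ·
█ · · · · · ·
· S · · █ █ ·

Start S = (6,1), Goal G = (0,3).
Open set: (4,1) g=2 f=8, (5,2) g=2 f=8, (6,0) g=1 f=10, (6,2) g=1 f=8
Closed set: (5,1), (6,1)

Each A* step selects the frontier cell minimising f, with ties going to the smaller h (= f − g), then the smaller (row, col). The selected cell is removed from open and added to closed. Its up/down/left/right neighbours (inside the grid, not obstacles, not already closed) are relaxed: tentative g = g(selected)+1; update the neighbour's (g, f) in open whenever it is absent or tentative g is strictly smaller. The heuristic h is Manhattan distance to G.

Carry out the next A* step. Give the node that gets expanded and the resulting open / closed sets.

expanded=(4,1); open=[(3,1) g=3 f=8, (4,0) g=3 f=10, (4,2) g=3 f=8, (5,2) g=2 f=8, (6,0) g=1 f=10, (6,2) g=1 f=8]; closed=[(4,1), (5,1), (6,1)]

step 1: expand (4,1) (f=8, h=6) → closed; open now [(3,1) g=3 f=8, (4,0) g=3 f=10, (4,2) g=3 f=8, (5,2) g=2 f=8, (6,0) g=1 f=10, (6,2) g=1 f=8]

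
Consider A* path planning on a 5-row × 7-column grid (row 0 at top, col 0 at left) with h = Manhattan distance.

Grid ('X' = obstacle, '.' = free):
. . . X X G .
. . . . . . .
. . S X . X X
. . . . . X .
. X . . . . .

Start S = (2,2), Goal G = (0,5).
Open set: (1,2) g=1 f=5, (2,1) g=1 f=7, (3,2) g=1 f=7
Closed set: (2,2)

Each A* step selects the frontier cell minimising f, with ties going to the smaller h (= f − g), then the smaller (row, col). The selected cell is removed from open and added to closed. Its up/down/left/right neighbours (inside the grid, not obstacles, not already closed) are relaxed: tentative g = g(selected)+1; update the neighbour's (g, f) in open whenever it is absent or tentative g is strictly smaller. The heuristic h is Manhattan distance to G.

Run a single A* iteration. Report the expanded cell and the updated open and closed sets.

step 1: expand (1,2) (f=5, h=4) → closed; open now [(0,2) g=2 f=5, (1,1) g=2 f=7, (1,3) g=2 f=5, (2,1) g=1 f=7, (3,2) g=1 f=7]

expanded=(1,2); open=[(0,2) g=2 f=5, (1,1) g=2 f=7, (1,3) g=2 f=5, (2,1) g=1 f=7, (3,2) g=1 f=7]; closed=[(1,2), (2,2)]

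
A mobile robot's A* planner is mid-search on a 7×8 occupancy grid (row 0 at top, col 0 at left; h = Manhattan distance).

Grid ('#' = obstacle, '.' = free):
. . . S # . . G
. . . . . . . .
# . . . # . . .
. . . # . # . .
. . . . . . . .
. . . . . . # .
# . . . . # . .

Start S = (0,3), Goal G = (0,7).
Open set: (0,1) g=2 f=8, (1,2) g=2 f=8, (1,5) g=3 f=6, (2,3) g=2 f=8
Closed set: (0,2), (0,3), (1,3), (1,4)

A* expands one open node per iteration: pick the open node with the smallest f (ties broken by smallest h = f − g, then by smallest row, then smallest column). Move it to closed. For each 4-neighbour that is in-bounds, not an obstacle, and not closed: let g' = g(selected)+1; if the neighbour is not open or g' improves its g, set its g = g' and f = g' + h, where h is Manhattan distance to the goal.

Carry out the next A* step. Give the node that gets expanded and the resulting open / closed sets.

expanded=(1,5); open=[(0,1) g=2 f=8, (0,5) g=4 f=6, (1,2) g=2 f=8, (1,6) g=4 f=6, (2,3) g=2 f=8, (2,5) g=4 f=8]; closed=[(0,2), (0,3), (1,3), (1,4), (1,5)]

step 1: expand (1,5) (f=6, h=3) → closed; open now [(0,1) g=2 f=8, (0,5) g=4 f=6, (1,2) g=2 f=8, (1,6) g=4 f=6, (2,3) g=2 f=8, (2,5) g=4 f=8]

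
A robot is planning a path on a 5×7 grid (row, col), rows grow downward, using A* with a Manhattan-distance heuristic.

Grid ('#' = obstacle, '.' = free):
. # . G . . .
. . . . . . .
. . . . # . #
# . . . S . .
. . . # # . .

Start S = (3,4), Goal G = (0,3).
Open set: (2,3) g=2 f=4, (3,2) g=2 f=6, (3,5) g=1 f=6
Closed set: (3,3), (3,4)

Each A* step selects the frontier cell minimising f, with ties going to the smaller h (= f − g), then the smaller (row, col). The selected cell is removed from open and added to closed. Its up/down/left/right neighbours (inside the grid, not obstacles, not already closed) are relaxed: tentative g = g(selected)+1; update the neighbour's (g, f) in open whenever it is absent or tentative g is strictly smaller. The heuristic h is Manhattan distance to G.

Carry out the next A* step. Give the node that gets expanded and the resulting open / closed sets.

step 1: expand (2,3) (f=4, h=2) → closed; open now [(1,3) g=3 f=4, (2,2) g=3 f=6, (3,2) g=2 f=6, (3,5) g=1 f=6]

expanded=(2,3); open=[(1,3) g=3 f=4, (2,2) g=3 f=6, (3,2) g=2 f=6, (3,5) g=1 f=6]; closed=[(2,3), (3,3), (3,4)]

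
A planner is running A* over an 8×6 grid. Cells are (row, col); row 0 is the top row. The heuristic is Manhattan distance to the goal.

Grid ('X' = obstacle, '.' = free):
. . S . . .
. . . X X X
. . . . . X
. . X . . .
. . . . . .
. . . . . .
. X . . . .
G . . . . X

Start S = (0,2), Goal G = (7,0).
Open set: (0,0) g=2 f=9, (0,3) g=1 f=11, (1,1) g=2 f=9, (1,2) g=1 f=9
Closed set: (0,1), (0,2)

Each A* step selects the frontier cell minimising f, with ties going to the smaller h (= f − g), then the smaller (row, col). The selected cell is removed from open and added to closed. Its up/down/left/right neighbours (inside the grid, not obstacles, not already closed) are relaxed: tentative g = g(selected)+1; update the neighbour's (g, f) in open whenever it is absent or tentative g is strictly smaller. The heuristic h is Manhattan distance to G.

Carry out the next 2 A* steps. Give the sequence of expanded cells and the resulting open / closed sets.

order=[(0,0) → (1,0)]; open=[(0,3) g=1 f=11, (1,1) g=2 f=9, (1,2) g=1 f=9, (2,0) g=4 f=9]; closed=[(0,0), (0,1), (0,2), (1,0)]

step 1: expand (0,0) (f=9, h=7) → closed; open now [(0,3) g=1 f=11, (1,0) g=3 f=9, (1,1) g=2 f=9, (1,2) g=1 f=9]
step 2: expand (1,0) (f=9, h=6) → closed; open now [(0,3) g=1 f=11, (1,1) g=2 f=9, (1,2) g=1 f=9, (2,0) g=4 f=9]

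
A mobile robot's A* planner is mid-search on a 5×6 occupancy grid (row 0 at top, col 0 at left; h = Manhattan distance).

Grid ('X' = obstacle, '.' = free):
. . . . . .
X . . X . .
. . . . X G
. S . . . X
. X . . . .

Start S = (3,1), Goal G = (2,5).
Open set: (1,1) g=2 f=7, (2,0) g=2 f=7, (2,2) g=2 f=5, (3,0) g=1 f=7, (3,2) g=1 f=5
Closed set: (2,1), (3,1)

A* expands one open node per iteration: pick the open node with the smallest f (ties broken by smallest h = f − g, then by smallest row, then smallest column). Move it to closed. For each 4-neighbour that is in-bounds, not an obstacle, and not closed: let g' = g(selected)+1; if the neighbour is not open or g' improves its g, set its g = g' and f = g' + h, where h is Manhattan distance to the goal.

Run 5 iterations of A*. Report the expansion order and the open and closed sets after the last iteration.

order=[(2,2) → (2,3) → (3,2) → (3,3) → (3,4)]; open=[(1,1) g=2 f=7, (1,2) g=3 f=7, (2,0) g=2 f=7, (3,0) g=1 f=7, (4,2) g=2 f=7, (4,3) g=3 f=7, (4,4) g=4 f=7]; closed=[(2,1), (2,2), (2,3), (3,1), (3,2), (3,3), (3,4)]

step 1: expand (2,2) (f=5, h=3) → closed; open now [(1,1) g=2 f=7, (1,2) g=3 f=7, (2,0) g=2 f=7, (2,3) g=3 f=5, (3,0) g=1 f=7, (3,2) g=1 f=5]
step 2: expand (2,3) (f=5, h=2) → closed; open now [(1,1) g=2 f=7, (1,2) g=3 f=7, (2,0) g=2 f=7, (3,0) g=1 f=7, (3,2) g=1 f=5, (3,3) g=4 f=7]
step 3: expand (3,2) (f=5, h=4) → closed; open now [(1,1) g=2 f=7, (1,2) g=3 f=7, (2,0) g=2 f=7, (3,0) g=1 f=7, (3,3) g=2 f=5, (4,2) g=2 f=7]
step 4: expand (3,3) (f=5, h=3) → closed; open now [(1,1) g=2 f=7, (1,2) g=3 f=7, (2,0) g=2 f=7, (3,0) g=1 f=7, (3,4) g=3 f=5, (4,2) g=2 f=7, (4,3) g=3 f=7]
step 5: expand (3,4) (f=5, h=2) → closed; open now [(1,1) g=2 f=7, (1,2) g=3 f=7, (2,0) g=2 f=7, (3,0) g=1 f=7, (4,2) g=2 f=7, (4,3) g=3 f=7, (4,4) g=4 f=7]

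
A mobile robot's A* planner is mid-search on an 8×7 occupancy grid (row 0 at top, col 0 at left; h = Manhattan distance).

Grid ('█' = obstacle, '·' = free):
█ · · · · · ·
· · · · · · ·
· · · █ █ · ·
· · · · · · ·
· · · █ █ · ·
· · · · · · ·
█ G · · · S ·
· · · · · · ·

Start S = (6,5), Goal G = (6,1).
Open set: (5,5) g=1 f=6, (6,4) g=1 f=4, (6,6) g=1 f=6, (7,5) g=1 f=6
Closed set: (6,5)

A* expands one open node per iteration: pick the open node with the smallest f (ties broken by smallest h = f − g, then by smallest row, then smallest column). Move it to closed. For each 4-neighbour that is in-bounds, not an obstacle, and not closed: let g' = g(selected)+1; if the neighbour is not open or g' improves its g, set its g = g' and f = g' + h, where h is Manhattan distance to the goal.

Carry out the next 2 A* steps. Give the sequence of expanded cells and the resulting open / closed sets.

step 1: expand (6,4) (f=4, h=3) → closed; open now [(5,4) g=2 f=6, (5,5) g=1 f=6, (6,3) g=2 f=4, (6,6) g=1 f=6, (7,4) g=2 f=6, (7,5) g=1 f=6]
step 2: expand (6,3) (f=4, h=2) → closed; open now [(5,3) g=3 f=6, (5,4) g=2 f=6, (5,5) g=1 f=6, (6,2) g=3 f=4, (6,6) g=1 f=6, (7,3) g=3 f=6, (7,4) g=2 f=6, (7,5) g=1 f=6]

order=[(6,4) → (6,3)]; open=[(5,3) g=3 f=6, (5,4) g=2 f=6, (5,5) g=1 f=6, (6,2) g=3 f=4, (6,6) g=1 f=6, (7,3) g=3 f=6, (7,4) g=2 f=6, (7,5) g=1 f=6]; closed=[(6,3), (6,4), (6,5)]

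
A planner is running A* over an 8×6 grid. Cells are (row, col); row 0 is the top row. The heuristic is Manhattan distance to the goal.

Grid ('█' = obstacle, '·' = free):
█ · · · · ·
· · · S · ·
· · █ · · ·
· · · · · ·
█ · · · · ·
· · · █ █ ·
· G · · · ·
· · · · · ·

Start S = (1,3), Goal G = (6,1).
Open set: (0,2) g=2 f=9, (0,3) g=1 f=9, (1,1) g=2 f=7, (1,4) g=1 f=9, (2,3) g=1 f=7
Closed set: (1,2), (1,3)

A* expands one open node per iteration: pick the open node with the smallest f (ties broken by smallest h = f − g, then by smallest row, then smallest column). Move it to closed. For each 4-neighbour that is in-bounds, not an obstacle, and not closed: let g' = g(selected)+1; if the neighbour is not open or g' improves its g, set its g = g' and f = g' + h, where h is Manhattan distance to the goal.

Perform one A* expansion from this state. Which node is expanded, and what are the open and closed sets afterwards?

step 1: expand (1,1) (f=7, h=5) → closed; open now [(0,1) g=3 f=9, (0,2) g=2 f=9, (0,3) g=1 f=9, (1,0) g=3 f=9, (1,4) g=1 f=9, (2,1) g=3 f=7, (2,3) g=1 f=7]

expanded=(1,1); open=[(0,1) g=3 f=9, (0,2) g=2 f=9, (0,3) g=1 f=9, (1,0) g=3 f=9, (1,4) g=1 f=9, (2,1) g=3 f=7, (2,3) g=1 f=7]; closed=[(1,1), (1,2), (1,3)]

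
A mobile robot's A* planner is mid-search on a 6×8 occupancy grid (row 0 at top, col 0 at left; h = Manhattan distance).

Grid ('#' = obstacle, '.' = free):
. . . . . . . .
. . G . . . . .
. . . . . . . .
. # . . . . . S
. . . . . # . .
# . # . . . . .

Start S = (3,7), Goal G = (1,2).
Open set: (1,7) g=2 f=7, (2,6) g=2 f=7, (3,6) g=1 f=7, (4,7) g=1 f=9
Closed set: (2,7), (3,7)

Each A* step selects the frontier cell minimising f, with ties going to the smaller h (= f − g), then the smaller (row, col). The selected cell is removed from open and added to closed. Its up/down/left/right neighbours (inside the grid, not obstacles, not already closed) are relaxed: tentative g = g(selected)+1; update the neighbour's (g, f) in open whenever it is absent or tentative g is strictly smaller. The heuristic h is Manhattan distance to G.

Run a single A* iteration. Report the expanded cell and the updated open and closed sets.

expanded=(1,7); open=[(0,7) g=3 f=9, (1,6) g=3 f=7, (2,6) g=2 f=7, (3,6) g=1 f=7, (4,7) g=1 f=9]; closed=[(1,7), (2,7), (3,7)]

step 1: expand (1,7) (f=7, h=5) → closed; open now [(0,7) g=3 f=9, (1,6) g=3 f=7, (2,6) g=2 f=7, (3,6) g=1 f=7, (4,7) g=1 f=9]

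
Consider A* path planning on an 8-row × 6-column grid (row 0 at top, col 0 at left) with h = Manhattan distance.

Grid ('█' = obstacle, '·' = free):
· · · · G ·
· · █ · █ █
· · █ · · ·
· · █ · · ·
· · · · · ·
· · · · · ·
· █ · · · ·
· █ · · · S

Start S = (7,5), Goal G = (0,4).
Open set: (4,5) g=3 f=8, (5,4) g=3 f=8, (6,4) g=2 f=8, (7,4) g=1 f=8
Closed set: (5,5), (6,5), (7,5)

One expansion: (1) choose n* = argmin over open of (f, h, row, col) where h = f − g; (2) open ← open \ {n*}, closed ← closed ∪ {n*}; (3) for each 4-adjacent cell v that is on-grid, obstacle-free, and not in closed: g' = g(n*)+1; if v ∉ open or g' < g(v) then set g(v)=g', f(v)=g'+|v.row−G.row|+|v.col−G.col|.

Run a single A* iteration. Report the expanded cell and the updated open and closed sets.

expanded=(4,5); open=[(3,5) g=4 f=8, (4,4) g=4 f=8, (5,4) g=3 f=8, (6,4) g=2 f=8, (7,4) g=1 f=8]; closed=[(4,5), (5,5), (6,5), (7,5)]

step 1: expand (4,5) (f=8, h=5) → closed; open now [(3,5) g=4 f=8, (4,4) g=4 f=8, (5,4) g=3 f=8, (6,4) g=2 f=8, (7,4) g=1 f=8]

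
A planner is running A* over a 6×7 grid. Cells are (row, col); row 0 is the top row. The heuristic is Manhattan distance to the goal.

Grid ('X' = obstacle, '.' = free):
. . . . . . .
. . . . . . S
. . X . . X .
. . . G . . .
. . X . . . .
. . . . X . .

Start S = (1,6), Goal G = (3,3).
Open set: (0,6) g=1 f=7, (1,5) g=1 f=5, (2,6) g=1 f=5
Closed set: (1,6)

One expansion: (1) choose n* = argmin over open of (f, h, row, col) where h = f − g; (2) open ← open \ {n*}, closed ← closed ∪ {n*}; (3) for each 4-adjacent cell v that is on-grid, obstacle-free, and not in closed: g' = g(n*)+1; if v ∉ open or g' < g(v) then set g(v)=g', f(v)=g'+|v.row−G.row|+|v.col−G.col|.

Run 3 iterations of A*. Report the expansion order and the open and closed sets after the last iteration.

order=[(1,5) → (1,4) → (1,3)]; open=[(0,3) g=4 f=7, (0,4) g=3 f=7, (0,5) g=2 f=7, (0,6) g=1 f=7, (1,2) g=4 f=7, (2,3) g=4 f=5, (2,4) g=3 f=5, (2,6) g=1 f=5]; closed=[(1,3), (1,4), (1,5), (1,6)]

step 1: expand (1,5) (f=5, h=4) → closed; open now [(0,5) g=2 f=7, (0,6) g=1 f=7, (1,4) g=2 f=5, (2,6) g=1 f=5]
step 2: expand (1,4) (f=5, h=3) → closed; open now [(0,4) g=3 f=7, (0,5) g=2 f=7, (0,6) g=1 f=7, (1,3) g=3 f=5, (2,4) g=3 f=5, (2,6) g=1 f=5]
step 3: expand (1,3) (f=5, h=2) → closed; open now [(0,3) g=4 f=7, (0,4) g=3 f=7, (0,5) g=2 f=7, (0,6) g=1 f=7, (1,2) g=4 f=7, (2,3) g=4 f=5, (2,4) g=3 f=5, (2,6) g=1 f=5]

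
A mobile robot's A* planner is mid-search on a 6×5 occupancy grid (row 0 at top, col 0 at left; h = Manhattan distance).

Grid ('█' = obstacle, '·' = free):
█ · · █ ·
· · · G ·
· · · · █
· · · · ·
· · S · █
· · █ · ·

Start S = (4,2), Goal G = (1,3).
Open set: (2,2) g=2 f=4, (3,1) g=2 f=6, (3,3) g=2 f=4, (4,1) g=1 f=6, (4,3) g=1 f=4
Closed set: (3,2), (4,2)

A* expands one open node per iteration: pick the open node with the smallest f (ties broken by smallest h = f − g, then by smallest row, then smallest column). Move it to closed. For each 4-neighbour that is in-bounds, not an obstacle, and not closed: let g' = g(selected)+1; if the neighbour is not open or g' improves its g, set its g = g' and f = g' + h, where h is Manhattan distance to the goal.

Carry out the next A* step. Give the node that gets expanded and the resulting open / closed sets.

expanded=(2,2); open=[(1,2) g=3 f=4, (2,1) g=3 f=6, (2,3) g=3 f=4, (3,1) g=2 f=6, (3,3) g=2 f=4, (4,1) g=1 f=6, (4,3) g=1 f=4]; closed=[(2,2), (3,2), (4,2)]

step 1: expand (2,2) (f=4, h=2) → closed; open now [(1,2) g=3 f=4, (2,1) g=3 f=6, (2,3) g=3 f=4, (3,1) g=2 f=6, (3,3) g=2 f=4, (4,1) g=1 f=6, (4,3) g=1 f=4]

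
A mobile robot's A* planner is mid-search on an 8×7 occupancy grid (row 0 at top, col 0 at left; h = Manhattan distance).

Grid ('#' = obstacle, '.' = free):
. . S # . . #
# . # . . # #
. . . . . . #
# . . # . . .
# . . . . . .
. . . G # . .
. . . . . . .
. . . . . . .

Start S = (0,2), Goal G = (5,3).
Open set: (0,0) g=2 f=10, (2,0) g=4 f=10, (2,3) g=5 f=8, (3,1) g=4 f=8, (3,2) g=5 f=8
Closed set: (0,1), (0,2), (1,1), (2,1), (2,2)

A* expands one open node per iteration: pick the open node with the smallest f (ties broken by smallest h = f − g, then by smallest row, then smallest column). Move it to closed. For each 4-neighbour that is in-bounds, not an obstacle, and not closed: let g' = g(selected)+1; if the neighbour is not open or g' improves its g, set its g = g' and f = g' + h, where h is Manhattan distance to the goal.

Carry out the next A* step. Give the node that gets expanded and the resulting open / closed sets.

expanded=(2,3); open=[(0,0) g=2 f=10, (1,3) g=6 f=10, (2,0) g=4 f=10, (2,4) g=6 f=10, (3,1) g=4 f=8, (3,2) g=5 f=8]; closed=[(0,1), (0,2), (1,1), (2,1), (2,2), (2,3)]

step 1: expand (2,3) (f=8, h=3) → closed; open now [(0,0) g=2 f=10, (1,3) g=6 f=10, (2,0) g=4 f=10, (2,4) g=6 f=10, (3,1) g=4 f=8, (3,2) g=5 f=8]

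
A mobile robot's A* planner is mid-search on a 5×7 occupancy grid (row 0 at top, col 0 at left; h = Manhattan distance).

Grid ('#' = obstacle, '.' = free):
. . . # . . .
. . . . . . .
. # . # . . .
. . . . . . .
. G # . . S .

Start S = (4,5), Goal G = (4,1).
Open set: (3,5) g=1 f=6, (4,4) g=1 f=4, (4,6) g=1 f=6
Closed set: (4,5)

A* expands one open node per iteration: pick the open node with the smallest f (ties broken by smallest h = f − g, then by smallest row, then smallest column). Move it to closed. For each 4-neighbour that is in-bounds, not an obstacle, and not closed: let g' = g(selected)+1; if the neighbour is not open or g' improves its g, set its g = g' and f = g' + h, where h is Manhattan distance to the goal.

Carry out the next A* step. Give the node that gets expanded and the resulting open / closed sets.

step 1: expand (4,4) (f=4, h=3) → closed; open now [(3,4) g=2 f=6, (3,5) g=1 f=6, (4,3) g=2 f=4, (4,6) g=1 f=6]

expanded=(4,4); open=[(3,4) g=2 f=6, (3,5) g=1 f=6, (4,3) g=2 f=4, (4,6) g=1 f=6]; closed=[(4,4), (4,5)]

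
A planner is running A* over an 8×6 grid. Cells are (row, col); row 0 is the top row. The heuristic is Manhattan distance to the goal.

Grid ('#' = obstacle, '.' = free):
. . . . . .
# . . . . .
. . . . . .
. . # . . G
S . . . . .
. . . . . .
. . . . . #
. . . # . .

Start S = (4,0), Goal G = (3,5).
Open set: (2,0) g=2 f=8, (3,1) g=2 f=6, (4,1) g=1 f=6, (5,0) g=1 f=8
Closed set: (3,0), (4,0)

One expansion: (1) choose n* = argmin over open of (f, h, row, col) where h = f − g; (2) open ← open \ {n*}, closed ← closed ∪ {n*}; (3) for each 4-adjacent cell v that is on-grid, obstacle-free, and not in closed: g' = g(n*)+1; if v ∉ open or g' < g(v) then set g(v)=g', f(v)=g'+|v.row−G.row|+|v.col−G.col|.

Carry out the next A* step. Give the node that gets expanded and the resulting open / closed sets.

expanded=(3,1); open=[(2,0) g=2 f=8, (2,1) g=3 f=8, (4,1) g=1 f=6, (5,0) g=1 f=8]; closed=[(3,0), (3,1), (4,0)]

step 1: expand (3,1) (f=6, h=4) → closed; open now [(2,0) g=2 f=8, (2,1) g=3 f=8, (4,1) g=1 f=6, (5,0) g=1 f=8]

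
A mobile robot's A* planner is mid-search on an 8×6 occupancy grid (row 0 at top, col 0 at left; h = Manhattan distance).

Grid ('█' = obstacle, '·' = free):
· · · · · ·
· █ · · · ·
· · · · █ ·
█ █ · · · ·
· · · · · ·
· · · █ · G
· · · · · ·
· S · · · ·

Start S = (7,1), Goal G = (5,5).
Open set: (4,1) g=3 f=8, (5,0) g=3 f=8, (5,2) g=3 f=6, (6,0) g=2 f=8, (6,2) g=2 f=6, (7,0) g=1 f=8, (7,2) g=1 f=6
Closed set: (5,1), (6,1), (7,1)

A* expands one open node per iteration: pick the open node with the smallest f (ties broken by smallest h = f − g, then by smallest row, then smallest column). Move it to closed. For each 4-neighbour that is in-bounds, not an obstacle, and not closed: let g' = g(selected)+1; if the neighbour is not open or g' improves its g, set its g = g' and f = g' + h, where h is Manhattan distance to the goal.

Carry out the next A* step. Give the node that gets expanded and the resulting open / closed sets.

expanded=(5,2); open=[(4,1) g=3 f=8, (4,2) g=4 f=8, (5,0) g=3 f=8, (6,0) g=2 f=8, (6,2) g=2 f=6, (7,0) g=1 f=8, (7,2) g=1 f=6]; closed=[(5,1), (5,2), (6,1), (7,1)]

step 1: expand (5,2) (f=6, h=3) → closed; open now [(4,1) g=3 f=8, (4,2) g=4 f=8, (5,0) g=3 f=8, (6,0) g=2 f=8, (6,2) g=2 f=6, (7,0) g=1 f=8, (7,2) g=1 f=6]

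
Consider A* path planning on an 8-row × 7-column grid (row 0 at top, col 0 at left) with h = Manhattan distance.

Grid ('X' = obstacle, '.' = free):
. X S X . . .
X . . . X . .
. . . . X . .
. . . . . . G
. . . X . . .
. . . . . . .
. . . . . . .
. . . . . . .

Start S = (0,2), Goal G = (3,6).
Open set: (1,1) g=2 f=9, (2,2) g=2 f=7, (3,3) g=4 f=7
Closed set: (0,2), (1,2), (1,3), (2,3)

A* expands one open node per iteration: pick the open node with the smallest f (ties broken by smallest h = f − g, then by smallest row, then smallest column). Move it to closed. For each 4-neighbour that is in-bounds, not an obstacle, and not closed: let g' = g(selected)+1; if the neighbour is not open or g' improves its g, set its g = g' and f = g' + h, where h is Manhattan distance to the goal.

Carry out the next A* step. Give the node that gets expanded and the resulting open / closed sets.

expanded=(3,3); open=[(1,1) g=2 f=9, (2,2) g=2 f=7, (3,2) g=5 f=9, (3,4) g=5 f=7]; closed=[(0,2), (1,2), (1,3), (2,3), (3,3)]

step 1: expand (3,3) (f=7, h=3) → closed; open now [(1,1) g=2 f=9, (2,2) g=2 f=7, (3,2) g=5 f=9, (3,4) g=5 f=7]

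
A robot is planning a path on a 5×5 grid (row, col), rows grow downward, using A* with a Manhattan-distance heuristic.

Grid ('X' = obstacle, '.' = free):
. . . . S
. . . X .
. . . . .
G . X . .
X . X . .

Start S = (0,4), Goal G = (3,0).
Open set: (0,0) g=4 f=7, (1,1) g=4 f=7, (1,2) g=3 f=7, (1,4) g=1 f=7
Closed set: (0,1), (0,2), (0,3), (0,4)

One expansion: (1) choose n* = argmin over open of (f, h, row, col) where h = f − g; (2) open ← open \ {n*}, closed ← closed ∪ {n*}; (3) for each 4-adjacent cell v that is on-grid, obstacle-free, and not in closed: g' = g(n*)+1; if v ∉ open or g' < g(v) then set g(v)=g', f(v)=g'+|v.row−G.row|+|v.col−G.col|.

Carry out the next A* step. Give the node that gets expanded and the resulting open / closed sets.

expanded=(0,0); open=[(1,0) g=5 f=7, (1,1) g=4 f=7, (1,2) g=3 f=7, (1,4) g=1 f=7]; closed=[(0,0), (0,1), (0,2), (0,3), (0,4)]

step 1: expand (0,0) (f=7, h=3) → closed; open now [(1,0) g=5 f=7, (1,1) g=4 f=7, (1,2) g=3 f=7, (1,4) g=1 f=7]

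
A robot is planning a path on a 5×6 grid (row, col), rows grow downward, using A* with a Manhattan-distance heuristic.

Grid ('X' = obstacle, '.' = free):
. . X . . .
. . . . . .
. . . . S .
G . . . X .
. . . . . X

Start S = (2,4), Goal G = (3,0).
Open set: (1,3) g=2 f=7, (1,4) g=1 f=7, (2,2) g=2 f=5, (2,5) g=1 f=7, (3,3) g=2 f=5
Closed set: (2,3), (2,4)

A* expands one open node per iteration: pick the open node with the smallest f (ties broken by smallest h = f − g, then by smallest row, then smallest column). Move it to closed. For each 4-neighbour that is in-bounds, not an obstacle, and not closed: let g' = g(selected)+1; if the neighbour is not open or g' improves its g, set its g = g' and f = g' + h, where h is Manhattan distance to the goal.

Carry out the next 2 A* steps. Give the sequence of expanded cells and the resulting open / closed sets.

order=[(2,2) → (2,1)]; open=[(1,1) g=4 f=7, (1,2) g=3 f=7, (1,3) g=2 f=7, (1,4) g=1 f=7, (2,0) g=4 f=5, (2,5) g=1 f=7, (3,1) g=4 f=5, (3,2) g=3 f=5, (3,3) g=2 f=5]; closed=[(2,1), (2,2), (2,3), (2,4)]

step 1: expand (2,2) (f=5, h=3) → closed; open now [(1,2) g=3 f=7, (1,3) g=2 f=7, (1,4) g=1 f=7, (2,1) g=3 f=5, (2,5) g=1 f=7, (3,2) g=3 f=5, (3,3) g=2 f=5]
step 2: expand (2,1) (f=5, h=2) → closed; open now [(1,1) g=4 f=7, (1,2) g=3 f=7, (1,3) g=2 f=7, (1,4) g=1 f=7, (2,0) g=4 f=5, (2,5) g=1 f=7, (3,1) g=4 f=5, (3,2) g=3 f=5, (3,3) g=2 f=5]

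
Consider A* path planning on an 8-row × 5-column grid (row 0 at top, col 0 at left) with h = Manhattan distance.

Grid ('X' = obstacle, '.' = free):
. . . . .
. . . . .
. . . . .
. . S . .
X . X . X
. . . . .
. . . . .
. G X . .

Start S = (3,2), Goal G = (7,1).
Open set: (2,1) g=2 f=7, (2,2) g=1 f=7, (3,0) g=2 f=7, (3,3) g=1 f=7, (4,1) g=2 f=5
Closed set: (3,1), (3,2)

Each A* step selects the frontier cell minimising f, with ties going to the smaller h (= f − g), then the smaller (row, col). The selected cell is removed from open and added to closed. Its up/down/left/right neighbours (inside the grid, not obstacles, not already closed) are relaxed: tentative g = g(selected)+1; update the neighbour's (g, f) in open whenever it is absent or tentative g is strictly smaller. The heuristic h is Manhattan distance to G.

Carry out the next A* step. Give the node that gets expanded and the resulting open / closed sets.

expanded=(4,1); open=[(2,1) g=2 f=7, (2,2) g=1 f=7, (3,0) g=2 f=7, (3,3) g=1 f=7, (5,1) g=3 f=5]; closed=[(3,1), (3,2), (4,1)]

step 1: expand (4,1) (f=5, h=3) → closed; open now [(2,1) g=2 f=7, (2,2) g=1 f=7, (3,0) g=2 f=7, (3,3) g=1 f=7, (5,1) g=3 f=5]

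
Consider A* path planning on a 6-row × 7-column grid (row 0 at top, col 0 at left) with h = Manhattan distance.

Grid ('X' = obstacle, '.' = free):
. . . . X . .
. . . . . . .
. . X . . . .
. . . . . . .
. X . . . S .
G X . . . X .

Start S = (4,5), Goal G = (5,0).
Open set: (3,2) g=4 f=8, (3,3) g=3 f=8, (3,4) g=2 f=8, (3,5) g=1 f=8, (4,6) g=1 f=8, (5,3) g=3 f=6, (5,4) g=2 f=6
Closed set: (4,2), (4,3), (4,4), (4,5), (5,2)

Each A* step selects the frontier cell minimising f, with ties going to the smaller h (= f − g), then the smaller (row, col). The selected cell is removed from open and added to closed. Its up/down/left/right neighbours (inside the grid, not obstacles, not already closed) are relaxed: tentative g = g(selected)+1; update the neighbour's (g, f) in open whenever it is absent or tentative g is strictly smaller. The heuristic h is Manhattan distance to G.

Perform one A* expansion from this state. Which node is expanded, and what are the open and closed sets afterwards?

step 1: expand (5,3) (f=6, h=3) → closed; open now [(3,2) g=4 f=8, (3,3) g=3 f=8, (3,4) g=2 f=8, (3,5) g=1 f=8, (4,6) g=1 f=8, (5,4) g=2 f=6]

expanded=(5,3); open=[(3,2) g=4 f=8, (3,3) g=3 f=8, (3,4) g=2 f=8, (3,5) g=1 f=8, (4,6) g=1 f=8, (5,4) g=2 f=6]; closed=[(4,2), (4,3), (4,4), (4,5), (5,2), (5,3)]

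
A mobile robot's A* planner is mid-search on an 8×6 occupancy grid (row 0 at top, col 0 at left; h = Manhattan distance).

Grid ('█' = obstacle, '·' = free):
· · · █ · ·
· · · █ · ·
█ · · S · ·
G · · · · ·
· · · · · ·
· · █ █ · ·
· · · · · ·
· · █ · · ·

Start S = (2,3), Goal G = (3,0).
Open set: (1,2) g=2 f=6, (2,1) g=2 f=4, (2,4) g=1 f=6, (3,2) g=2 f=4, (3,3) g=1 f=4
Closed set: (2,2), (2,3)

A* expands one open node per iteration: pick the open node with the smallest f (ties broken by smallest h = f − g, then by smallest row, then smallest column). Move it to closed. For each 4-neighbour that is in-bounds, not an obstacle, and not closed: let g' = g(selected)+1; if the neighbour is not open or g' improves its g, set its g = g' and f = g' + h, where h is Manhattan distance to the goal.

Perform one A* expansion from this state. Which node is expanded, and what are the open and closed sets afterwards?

expanded=(2,1); open=[(1,1) g=3 f=6, (1,2) g=2 f=6, (2,4) g=1 f=6, (3,1) g=3 f=4, (3,2) g=2 f=4, (3,3) g=1 f=4]; closed=[(2,1), (2,2), (2,3)]

step 1: expand (2,1) (f=4, h=2) → closed; open now [(1,1) g=3 f=6, (1,2) g=2 f=6, (2,4) g=1 f=6, (3,1) g=3 f=4, (3,2) g=2 f=4, (3,3) g=1 f=4]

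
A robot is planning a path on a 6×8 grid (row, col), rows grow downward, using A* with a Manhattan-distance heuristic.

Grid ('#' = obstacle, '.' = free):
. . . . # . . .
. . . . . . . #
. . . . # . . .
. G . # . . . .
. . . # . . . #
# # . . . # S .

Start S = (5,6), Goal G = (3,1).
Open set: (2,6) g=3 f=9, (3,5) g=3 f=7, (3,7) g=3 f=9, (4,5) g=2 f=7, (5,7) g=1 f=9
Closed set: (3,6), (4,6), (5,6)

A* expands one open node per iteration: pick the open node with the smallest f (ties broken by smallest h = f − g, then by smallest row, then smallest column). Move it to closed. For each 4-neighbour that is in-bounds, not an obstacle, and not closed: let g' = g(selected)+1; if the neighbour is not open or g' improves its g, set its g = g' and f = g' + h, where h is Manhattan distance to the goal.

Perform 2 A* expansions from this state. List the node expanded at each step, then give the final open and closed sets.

step 1: expand (3,5) (f=7, h=4) → closed; open now [(2,5) g=4 f=9, (2,6) g=3 f=9, (3,4) g=4 f=7, (3,7) g=3 f=9, (4,5) g=2 f=7, (5,7) g=1 f=9]
step 2: expand (3,4) (f=7, h=3) → closed; open now [(2,5) g=4 f=9, (2,6) g=3 f=9, (3,7) g=3 f=9, (4,4) g=5 f=9, (4,5) g=2 f=7, (5,7) g=1 f=9]

order=[(3,5) → (3,4)]; open=[(2,5) g=4 f=9, (2,6) g=3 f=9, (3,7) g=3 f=9, (4,4) g=5 f=9, (4,5) g=2 f=7, (5,7) g=1 f=9]; closed=[(3,4), (3,5), (3,6), (4,6), (5,6)]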